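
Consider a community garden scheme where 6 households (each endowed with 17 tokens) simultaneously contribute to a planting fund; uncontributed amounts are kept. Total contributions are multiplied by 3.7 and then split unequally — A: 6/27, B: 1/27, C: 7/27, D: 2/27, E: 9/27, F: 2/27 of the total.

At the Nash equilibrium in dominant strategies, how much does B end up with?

Each unit j contributes comes back to j as 3.7 × (j's share), so j prefers to contribute only if that share exceeds 1/3.7 = 0.2703; otherwise keeping the unit dominates.
Only E (9/27) clears that bar, contributing 17; the remaining 5 contribute 0. Total contributed: 17.
B keeps 17 and receives 3.7 × 17 × 1/27 = 2.33 from the planting fund, for a payoff of 19.33.

19.33 tokens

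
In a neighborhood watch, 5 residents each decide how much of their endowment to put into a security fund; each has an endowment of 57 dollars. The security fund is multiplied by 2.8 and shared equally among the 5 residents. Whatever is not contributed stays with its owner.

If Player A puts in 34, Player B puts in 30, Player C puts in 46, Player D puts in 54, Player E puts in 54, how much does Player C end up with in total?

133.08 dollars

Total contributed: 34 + 30 + 46 + 54 + 54 = 218.
Each receives 2.8 × 218 / 5 = 122.08 from the security fund.
Player C keeps 57 − 46 = 11, so Player C's payoff is 11 + 122.08 = 133.08.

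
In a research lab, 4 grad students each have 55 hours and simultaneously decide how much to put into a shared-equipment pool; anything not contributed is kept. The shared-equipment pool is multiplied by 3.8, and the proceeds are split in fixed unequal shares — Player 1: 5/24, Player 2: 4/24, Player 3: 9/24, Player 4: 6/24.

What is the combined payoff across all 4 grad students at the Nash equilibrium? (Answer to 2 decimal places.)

374.00 hours

A player with share s gets back 3.8·s per unit contributed, so full contribution is dominant for anyone with s > 1/3.8 = 0.2632 and zero contribution is dominant for anyone below.
Player 3 alone (share 9/24) is above the threshold, contributing 55; the remaining 3 contribute 0. Total contributed: 55.
The shared-equipment pool pays out 3.8 × 55 = 209.00 in total (split across the unequal shares, but the aggregate is all that matters for the group sum).
The 3 free-riders keep 55 each, adding 165. Group total = 165 + 209.00 = 374.00.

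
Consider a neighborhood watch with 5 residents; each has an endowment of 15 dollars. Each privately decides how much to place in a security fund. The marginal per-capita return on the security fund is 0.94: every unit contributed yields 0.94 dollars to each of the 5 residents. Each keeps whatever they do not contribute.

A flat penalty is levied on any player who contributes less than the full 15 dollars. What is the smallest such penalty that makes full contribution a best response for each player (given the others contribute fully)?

0.90 dollars

Given the others contribute fully, the best deviation is to contribute 0 (any partial contribution still incurs the fine and gives up units whose private return 0.94 is below 1).
Deviating from 15 to 0 saves 15 dollars but forfeits the deviator's share of the drop in the security fund: 0.94 × 15 = 14.10.
So the deviation gain is 15 − 14.10 = 0.90, and the fine must be at least 0.90 dollars to wipe it out.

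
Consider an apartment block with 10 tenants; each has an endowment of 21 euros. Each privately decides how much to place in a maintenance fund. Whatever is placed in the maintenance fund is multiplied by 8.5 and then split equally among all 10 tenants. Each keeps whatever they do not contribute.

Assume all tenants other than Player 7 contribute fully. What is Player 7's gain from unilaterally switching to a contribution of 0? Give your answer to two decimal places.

3.15 euros

Switching from a contribution of 21 to 0 lets Player 7 keep an extra 21 euros, but lowers the maintenance fund by 21, which costs Player 7 their own share of that drop: 8.5/10 × 21 = 17.85.
Net gain = 21 − 17.85 = 3.15. The private return per contributed unit (0.8500) is below 1, so free-riding is indeed the best response regardless of what the others do.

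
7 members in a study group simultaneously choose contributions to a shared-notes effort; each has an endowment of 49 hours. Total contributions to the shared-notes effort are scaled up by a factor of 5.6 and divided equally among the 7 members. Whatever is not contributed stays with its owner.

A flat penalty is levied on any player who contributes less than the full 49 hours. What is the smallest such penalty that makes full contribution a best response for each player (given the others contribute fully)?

Given the others contribute fully, the best deviation is to contribute 0 (any partial contribution still incurs the fine and gives up units whose private return 0.8000 is below 1).
Deviating from 49 to 0 saves 49 hours but forfeits the deviator's share of the drop in the shared-notes effort: 5.6/7 × 49 = 39.20.
So the deviation gain is 49 − 39.20 = 9.80, and the fine must be at least 9.80 hours to wipe it out.

9.80 hours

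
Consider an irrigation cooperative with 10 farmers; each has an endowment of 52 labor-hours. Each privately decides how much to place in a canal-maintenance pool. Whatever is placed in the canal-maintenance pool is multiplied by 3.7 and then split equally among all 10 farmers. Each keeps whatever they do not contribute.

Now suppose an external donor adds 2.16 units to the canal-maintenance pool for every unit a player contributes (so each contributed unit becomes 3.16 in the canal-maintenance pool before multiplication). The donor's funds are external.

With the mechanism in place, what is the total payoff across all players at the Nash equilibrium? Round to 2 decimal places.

The effective private return per unit is now 3.7 × 3.16 / 10 = 1.1692 > 1, so every player's dominant strategy flips to full contribution.
So the Nash equilibrium is full contribution by all 10; the group earns 3.7 × 3.16 × 520 = 6079.84.

6079.84 labor-hours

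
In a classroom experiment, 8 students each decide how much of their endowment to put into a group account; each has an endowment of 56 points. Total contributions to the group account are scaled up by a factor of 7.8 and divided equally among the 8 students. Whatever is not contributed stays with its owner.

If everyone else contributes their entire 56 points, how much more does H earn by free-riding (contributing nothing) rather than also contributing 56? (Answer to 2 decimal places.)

1.40 points

Switching from a contribution of 56 to 0 lets H keep an extra 56 points, but lowers the group account by 56, which costs H their own share of that drop: 7.8/8 × 56 = 54.60.
Net gain = 56 − 54.60 = 1.40. The private return per contributed unit (0.9750) is below 1, so free-riding is indeed the best response regardless of what the others do.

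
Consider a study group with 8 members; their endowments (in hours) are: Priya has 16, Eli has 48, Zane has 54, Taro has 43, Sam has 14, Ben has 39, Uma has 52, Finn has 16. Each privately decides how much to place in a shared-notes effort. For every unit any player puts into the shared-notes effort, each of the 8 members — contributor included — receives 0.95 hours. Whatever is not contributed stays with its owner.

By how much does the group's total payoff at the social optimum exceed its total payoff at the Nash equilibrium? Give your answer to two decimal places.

The private return per contributed unit is 0.95 < 1 for everyone, so the Nash equilibrium is zero contribution and the group total is Σ E_j = 16 + 48 + 54 + 43 + 14 + 39 + 52 + 16 = 282.
Each contributed unit returns 7.600 to the group, so the social optimum is full contribution by everyone: group total = 7.600 × 282 = 2143.20.
Efficiency loss = (7.600 − 1) × 282 = 1861.20.

1861.20 hours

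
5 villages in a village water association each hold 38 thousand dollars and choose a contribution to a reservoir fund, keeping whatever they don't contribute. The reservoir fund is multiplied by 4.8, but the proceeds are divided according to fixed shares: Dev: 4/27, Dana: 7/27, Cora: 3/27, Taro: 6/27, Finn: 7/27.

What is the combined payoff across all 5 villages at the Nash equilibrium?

For player j, contributing a unit is worthwhile iff 4.8 × (j's share) ≥ 1, i.e. iff j's share is at least 0.2083.
The shares above 0.2083 belong to Dana, Taro and Finn, contributing 38 each; the remaining 2 contribute 0. Total contributed: 114.
The reservoir fund pays out 4.8 × 114 = 547.20 in total (split across the unequal shares, but the aggregate is all that matters for the group sum).
The 2 free-riders keep 38 each, adding 76. Group total = 76 + 547.20 = 623.20.

623.20 thousand dollars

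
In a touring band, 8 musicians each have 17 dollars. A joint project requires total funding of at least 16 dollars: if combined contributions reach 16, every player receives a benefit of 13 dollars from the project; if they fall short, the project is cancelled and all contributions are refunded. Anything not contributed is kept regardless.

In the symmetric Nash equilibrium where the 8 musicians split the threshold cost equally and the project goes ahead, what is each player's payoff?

Equal share of the threshold: 16/8 = 2.
At this profile no one gains by cutting their contribution: any cut drops the total below 16, the project is cancelled, contributions are refunded, and the deviator ends with 17, which is less than 17 − 2 + 13 = 28. Contributing more than 2 just wastes the excess. So contributing exactly 2 is a best response.
Each player's payoff: 17 − 2 + 13 = 28.

28 dollars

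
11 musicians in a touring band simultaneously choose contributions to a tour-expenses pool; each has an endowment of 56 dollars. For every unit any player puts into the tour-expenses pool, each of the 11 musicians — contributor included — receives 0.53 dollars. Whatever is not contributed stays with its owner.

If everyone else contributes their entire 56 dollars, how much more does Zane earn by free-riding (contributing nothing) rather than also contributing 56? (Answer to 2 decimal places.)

26.32 dollars

Switching from a contribution of 56 to 0 lets Zane keep an extra 56 dollars, but lowers the tour-expenses pool by 56, which costs Zane their own share of that drop: 0.53 × 56 = 29.68.
Net gain = 56 − 29.68 = 26.32. The private return per contributed unit (0.53) is below 1, so free-riding is indeed the best response regardless of what the others do.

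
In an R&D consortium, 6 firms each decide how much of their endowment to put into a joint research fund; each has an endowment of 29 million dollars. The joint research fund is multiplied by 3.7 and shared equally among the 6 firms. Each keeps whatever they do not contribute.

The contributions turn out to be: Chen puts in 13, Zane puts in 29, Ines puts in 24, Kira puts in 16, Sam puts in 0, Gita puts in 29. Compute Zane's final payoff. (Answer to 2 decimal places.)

68.45 million dollars

Total contributed: 13 + 29 + 24 + 16 + 0 + 29 = 111.
Each receives 3.7 × 111 / 6 = 68.45 from the joint research fund.
Zane keeps 29 − 29 = 0, so Zane's payoff is 0 + 68.45 = 68.45.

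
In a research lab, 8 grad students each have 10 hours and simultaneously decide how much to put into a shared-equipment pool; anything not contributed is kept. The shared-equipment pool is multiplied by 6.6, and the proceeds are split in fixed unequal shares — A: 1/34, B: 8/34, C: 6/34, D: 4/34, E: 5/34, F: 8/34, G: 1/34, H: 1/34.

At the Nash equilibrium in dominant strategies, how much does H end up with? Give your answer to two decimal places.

Player j's private return per contributed unit is 6.6 × (j's share). Contributing is weakly dominant for j when that share is at least 1/6.6 = 0.1515, and contributing 0 is dominant otherwise.
B, C and F clear that bar, contributing 10 each; the remaining 5 contribute 0. Total contributed: 30.
H keeps 10 and receives 6.6 × 30 × 1/34 = 5.82 from the shared-equipment pool, for a payoff of 15.82.

15.82 hours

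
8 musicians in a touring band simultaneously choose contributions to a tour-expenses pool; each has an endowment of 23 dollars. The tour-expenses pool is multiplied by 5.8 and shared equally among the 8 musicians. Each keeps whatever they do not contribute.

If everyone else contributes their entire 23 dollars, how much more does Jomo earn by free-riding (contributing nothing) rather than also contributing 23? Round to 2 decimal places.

6.33 dollars

Switching from a contribution of 23 to 0 lets Jomo keep an extra 23 dollars, but lowers the tour-expenses pool by 23, which costs Jomo their own share of that drop: 5.8/8 × 23 = 16.67.
Net gain = 23 − 16.67 = 6.33. The private return per contributed unit (0.7250) is below 1, so free-riding is indeed the best response regardless of what the others do.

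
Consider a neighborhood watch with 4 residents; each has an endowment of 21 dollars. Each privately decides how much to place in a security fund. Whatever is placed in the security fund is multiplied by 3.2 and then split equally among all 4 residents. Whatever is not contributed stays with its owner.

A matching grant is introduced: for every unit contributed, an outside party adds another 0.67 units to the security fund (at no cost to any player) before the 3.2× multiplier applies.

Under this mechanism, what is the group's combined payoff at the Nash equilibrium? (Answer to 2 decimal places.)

With the mechanism, a contributed unit returns 3.2 × 1.67 / 4 = 1.3360 per unit of net cost to the contributor — now above 1 — so contributing fully is weakly dominant for every player.
At the Nash equilibrium everyone contributes 21. Group total payoff = 3.2 × 1.67 × 84 = 448.90.

448.90 dollars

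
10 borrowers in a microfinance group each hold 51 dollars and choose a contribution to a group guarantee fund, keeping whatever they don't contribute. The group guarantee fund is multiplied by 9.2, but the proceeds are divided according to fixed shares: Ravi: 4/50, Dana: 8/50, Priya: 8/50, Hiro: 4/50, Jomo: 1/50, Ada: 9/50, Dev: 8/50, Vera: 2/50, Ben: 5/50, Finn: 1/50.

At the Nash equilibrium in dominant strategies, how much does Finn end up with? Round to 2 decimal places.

88.54 dollars

For player j, contributing a unit is worthwhile iff 9.2 × (j's share) ≥ 1, i.e. iff j's share is at least 0.1087.
Dana, Priya, Ada and Dev are above the threshold, contributing 51 each; the remaining 6 contribute 0. Total contributed: 204.
Finn keeps 51 and receives 9.2 × 204 × 1/50 = 37.54 from the group guarantee fund, for a payoff of 88.54.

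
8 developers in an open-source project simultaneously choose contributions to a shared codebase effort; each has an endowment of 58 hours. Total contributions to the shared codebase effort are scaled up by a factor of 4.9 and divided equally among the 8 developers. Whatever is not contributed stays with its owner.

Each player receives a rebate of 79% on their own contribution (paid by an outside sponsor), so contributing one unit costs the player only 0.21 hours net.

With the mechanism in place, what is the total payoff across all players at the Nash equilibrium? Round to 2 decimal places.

2640.16 hours

The effective private return per unit is now (4.9/8) / 0.21 = 2.9167 > 1, so every player's dominant strategy flips to full contribution.
At the Nash equilibrium everyone contributes 58. Group total payoff = 8 × (58 × 0.79 + 4.9 × 58) = 2640.16.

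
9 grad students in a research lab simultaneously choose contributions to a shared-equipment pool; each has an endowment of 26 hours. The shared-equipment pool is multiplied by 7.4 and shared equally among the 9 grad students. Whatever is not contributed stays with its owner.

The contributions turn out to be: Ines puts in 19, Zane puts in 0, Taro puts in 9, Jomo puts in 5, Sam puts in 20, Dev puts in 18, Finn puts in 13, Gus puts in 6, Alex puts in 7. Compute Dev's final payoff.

Total contributed: 19 + 0 + 9 + 5 + 20 + 18 + 13 + 6 + 7 = 97.
Each receives 7.4 × 97 / 9 = 79.76 from the shared-equipment pool.
Dev keeps 26 − 18 = 8, so Dev's payoff is 8 + 79.76 = 87.76.

87.76 hours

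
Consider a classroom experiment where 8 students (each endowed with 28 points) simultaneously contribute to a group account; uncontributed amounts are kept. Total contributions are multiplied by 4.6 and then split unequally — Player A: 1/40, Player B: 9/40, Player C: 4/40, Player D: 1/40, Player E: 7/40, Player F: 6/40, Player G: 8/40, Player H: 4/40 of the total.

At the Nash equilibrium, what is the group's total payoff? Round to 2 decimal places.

324.80 points

For player j, contributing a unit is worthwhile iff 4.6 × (j's share) ≥ 1, i.e. iff j's share is at least 0.2174.
Only Player B (9/40) clears that bar, contributing 28; the remaining 7 contribute 0. Total contributed: 28.
The group account pays out 4.6 × 28 = 128.80 in total (split across the unequal shares, but the aggregate is all that matters for the group sum).
The 7 free-riders keep 28 each, adding 196. Group total = 196 + 128.80 = 324.80.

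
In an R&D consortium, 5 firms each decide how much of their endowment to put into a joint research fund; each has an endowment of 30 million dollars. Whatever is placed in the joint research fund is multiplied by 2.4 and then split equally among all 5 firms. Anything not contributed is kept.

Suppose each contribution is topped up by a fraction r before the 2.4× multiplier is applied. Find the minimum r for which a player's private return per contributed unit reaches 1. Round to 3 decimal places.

With matching at rate r, one contributed unit becomes (1 + r) in the joint research fund and returns 2.4 × (1 + r) / 5 to the contributor.
Setting this equal to 1: 1 + r = 5/2.4 = 2.0833.
So the minimum matching rate is r = 2.0833 − 1 = 1.083.

1.083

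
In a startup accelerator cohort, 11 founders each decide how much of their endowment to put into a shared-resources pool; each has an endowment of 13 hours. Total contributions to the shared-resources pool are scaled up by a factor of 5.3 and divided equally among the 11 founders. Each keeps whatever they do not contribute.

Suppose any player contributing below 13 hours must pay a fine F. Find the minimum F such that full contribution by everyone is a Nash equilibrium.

Given the others contribute fully, the best deviation is to contribute 0 (any partial contribution still incurs the fine and gives up units whose private return 0.4818 is below 1).
Deviating from 13 to 0 saves 13 hours but forfeits the deviator's share of the drop in the shared-resources pool: 5.3/11 × 13 = 6.26.
So the deviation gain is 13 − 6.26 = 6.74, and the fine must be at least 6.74 hours to wipe it out.

6.74 hours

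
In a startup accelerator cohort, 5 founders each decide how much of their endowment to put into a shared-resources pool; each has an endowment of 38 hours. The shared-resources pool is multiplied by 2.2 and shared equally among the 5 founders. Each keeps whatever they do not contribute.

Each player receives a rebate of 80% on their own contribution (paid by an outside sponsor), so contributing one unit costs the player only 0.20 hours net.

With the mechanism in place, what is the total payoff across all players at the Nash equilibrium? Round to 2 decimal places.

570.00 hours

The effective private return per unit is now (2.2/5) / 0.20 = 2.2000 > 1, so every player's dominant strategy flips to full contribution.
At the Nash equilibrium everyone contributes 38. Group total payoff = 5 × (38 × 0.80 + 2.2 × 38) = 570.00.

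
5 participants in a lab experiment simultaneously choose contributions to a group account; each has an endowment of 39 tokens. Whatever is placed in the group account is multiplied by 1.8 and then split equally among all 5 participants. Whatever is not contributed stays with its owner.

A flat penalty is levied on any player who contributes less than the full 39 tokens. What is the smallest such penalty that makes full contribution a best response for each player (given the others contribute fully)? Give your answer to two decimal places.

Given the others contribute fully, the best deviation is to contribute 0 (any partial contribution still incurs the fine and gives up units whose private return 0.3600 is below 1).
Deviating from 39 to 0 saves 39 tokens but forfeits the deviator's share of the drop in the group account: 1.8/5 × 39 = 14.04.
So the deviation gain is 39 − 14.04 = 24.96, and the fine must be at least 24.96 tokens to wipe it out.

24.96 tokens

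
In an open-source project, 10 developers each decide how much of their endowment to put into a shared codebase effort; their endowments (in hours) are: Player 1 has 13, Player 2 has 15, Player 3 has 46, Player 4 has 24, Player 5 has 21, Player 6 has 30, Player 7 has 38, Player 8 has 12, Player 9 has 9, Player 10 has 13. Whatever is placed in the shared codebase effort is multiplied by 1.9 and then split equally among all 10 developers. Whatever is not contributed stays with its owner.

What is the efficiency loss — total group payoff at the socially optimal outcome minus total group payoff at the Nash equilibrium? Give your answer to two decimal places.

The private return per contributed unit is 1.9/10 = 0.1900 < 1 for every player regardless of endowment, so the Nash equilibrium is zero contribution and the group total is Σ E_j = 13 + 15 + 46 + 24 + 21 + 30 + 38 + 12 + 9 + 13 = 221.
Each contributed unit returns 1.900 to the group, so the social optimum is full contribution by everyone: group total = 1.900 × 221 = 419.90.
Efficiency loss = (1.900 − 1) × 221 = 198.90.

198.90 hours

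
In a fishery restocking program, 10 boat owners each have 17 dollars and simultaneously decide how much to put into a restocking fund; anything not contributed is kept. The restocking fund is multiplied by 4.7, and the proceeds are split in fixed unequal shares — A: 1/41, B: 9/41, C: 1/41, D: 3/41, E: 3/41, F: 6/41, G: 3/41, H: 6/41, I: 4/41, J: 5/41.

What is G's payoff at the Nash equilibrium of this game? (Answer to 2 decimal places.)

Each unit j contributes comes back to j as 4.7 × (j's share), so j prefers to contribute only if that share exceeds 1/4.7 = 0.2128; otherwise keeping the unit dominates.
The only share above 0.2128 is B's 9/41, contributing 17; the remaining 9 contribute 0. Total contributed: 17.
G keeps 17 and receives 4.7 × 17 × 3/41 = 5.85 from the restocking fund, for a payoff of 22.85.

22.85 dollars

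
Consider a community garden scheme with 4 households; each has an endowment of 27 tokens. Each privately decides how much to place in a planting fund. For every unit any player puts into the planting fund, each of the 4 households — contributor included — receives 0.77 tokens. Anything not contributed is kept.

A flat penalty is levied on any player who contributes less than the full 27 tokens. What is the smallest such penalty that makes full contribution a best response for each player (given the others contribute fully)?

Given the others contribute fully, the best deviation is to contribute 0 (any partial contribution still incurs the fine and gives up units whose private return 0.77 is below 1).
Deviating from 27 to 0 saves 27 tokens but forfeits the deviator's share of the drop in the planting fund: 0.77 × 27 = 20.79.
So the deviation gain is 27 − 20.79 = 6.21, and the fine must be at least 6.21 tokens to wipe it out.

6.21 tokens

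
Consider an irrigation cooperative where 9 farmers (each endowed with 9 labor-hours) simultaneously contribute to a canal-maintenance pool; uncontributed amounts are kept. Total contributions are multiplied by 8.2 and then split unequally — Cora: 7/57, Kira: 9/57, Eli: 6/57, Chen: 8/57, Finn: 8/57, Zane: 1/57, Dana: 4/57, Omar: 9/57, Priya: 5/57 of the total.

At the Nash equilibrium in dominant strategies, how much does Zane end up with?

15.47 labor-hours

For player j, contributing a unit is worthwhile iff 8.2 × (j's share) ≥ 1, i.e. iff j's share is at least 0.1220.
Cora, Kira, Chen, Finn and Omar clear that bar, contributing 9 each; the remaining 4 contribute 0. Total contributed: 45.
Zane keeps 9 and receives 8.2 × 45 × 1/57 = 6.47 from the canal-maintenance pool, for a payoff of 15.47.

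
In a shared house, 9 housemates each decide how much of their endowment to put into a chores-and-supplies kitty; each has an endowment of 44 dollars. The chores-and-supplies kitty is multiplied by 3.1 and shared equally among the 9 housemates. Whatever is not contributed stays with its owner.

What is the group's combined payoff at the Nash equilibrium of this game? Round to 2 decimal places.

396.00 dollars

Each contributed unit returns 3.1/9 = 0.3444 to its contributor — below 1 — so contributing 0 is dominant for every player. At the Nash equilibrium everyone keeps their 44, and the group total is 9 × 44 = 396.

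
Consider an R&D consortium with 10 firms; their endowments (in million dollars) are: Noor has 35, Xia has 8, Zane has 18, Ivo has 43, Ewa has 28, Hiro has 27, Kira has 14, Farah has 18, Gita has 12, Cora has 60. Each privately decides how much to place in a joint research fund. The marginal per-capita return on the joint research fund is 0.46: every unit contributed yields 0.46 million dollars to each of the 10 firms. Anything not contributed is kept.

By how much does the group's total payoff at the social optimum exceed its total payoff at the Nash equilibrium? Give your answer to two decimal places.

The private return per contributed unit is 0.46 < 1 for everyone, so the Nash equilibrium is zero contribution and the group total is Σ E_j = 35 + 8 + 18 + 43 + 28 + 27 + 14 + 18 + 12 + 60 = 263.
Each contributed unit returns 4.600 to the group, so the social optimum is full contribution by everyone: group total = 4.600 × 263 = 1209.80.
Efficiency loss = (4.600 − 1) × 263 = 946.80.

946.80 million dollars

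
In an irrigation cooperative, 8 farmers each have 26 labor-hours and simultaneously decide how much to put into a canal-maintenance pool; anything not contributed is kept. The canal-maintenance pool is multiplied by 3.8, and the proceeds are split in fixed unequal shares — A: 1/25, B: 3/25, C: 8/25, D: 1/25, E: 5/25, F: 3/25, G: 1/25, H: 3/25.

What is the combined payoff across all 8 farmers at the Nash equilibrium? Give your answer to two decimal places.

280.80 labor-hours

A player with share s gets back 3.8·s per unit contributed, so full contribution is dominant for anyone with s > 1/3.8 = 0.2632 and zero contribution is dominant for anyone below.
Only C (8/25) clears that bar, contributing 26; the remaining 7 contribute 0. Total contributed: 26.
The canal-maintenance pool pays out 3.8 × 26 = 98.80 in total (split across the unequal shares, but the aggregate is all that matters for the group sum).
The 7 free-riders keep 26 each, adding 182. Group total = 182 + 98.80 = 280.80.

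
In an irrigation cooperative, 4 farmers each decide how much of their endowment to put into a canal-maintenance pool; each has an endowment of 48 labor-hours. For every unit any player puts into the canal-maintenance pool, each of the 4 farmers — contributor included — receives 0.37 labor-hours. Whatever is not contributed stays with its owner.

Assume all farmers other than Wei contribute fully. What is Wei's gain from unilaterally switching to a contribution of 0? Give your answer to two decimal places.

30.24 labor-hours

Switching from a contribution of 48 to 0 lets Wei keep an extra 48 labor-hours, but lowers the canal-maintenance pool by 48, which costs Wei their own share of that drop: 0.37 × 48 = 17.76.
Net gain = 48 − 17.76 = 30.24. The private return per contributed unit (0.37) is below 1, so free-riding is indeed the best response regardless of what the others do.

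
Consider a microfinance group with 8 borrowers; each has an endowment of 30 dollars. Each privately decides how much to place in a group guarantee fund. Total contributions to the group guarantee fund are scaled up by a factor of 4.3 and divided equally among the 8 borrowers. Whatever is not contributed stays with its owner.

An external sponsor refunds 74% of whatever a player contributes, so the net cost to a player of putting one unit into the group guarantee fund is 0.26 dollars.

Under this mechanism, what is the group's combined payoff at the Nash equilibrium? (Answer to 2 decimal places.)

With the mechanism, a contributed unit returns (4.3/8) / 0.26 = 2.0673 per unit of net cost to the contributor — now above 1 — so contributing fully is weakly dominant for every player.
So the Nash equilibrium is full contribution by all 8; the group earns 8 × (30 × 0.74 + 4.3 × 30) = 1209.60.

1209.60 dollars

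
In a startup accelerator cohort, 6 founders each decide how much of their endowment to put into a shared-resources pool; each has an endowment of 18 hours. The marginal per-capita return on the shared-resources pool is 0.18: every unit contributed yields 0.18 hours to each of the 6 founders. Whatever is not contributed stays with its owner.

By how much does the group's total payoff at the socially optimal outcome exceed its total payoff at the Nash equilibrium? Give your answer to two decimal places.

8.64 hours

The private return per contributed unit is 0.18 < 1, so contributing 0 is dominant for every player. At the Nash equilibrium everyone keeps their 18, and the group total is 6 × 18 = 108.
Each contributed unit returns 1.080 to the group as a whole (0.18 to each of 6 players), which exceeds 1, so the social optimum is full contribution: group total = 1.080 × 108 = 116.64.
Efficiency loss = 116.64 − 108 = 8.64.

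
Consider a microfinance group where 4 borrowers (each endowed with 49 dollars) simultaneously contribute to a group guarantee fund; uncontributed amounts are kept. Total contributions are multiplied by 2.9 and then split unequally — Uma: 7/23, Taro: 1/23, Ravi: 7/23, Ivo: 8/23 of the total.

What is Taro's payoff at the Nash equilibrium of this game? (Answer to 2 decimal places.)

55.18 dollars

A player with share s gets back 2.9·s per unit contributed, so full contribution is dominant for anyone with s > 1/2.9 = 0.3448 and zero contribution is dominant for anyone below.
The only share above 0.3448 is Ivo's 8/23, contributing 49; the remaining 3 contribute 0. Total contributed: 49.
Taro keeps 49 and receives 2.9 × 49 × 1/23 = 6.18 from the group guarantee fund, for a payoff of 55.18.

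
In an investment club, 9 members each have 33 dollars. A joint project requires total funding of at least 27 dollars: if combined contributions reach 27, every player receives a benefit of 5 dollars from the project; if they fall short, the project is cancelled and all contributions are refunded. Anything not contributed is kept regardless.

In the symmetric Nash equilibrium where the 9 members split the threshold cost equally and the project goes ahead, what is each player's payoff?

Equal share of the threshold: 27/9 = 3.
At this profile no one gains by cutting their contribution: any cut drops the total below 27, the project is cancelled, contributions are refunded, and the deviator ends with 33, which is less than 33 − 3 + 5 = 35. Contributing more than 3 just wastes the excess. So contributing exactly 3 is a best response.
Each player's payoff: 33 − 3 + 5 = 35.

35 dollars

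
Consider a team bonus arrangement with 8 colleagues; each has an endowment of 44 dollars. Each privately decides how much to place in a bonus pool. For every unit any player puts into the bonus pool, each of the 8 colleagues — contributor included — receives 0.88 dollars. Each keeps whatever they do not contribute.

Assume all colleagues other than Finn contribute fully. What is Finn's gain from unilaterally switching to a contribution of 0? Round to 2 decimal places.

5.28 dollars

Switching from a contribution of 44 to 0 lets Finn keep an extra 44 dollars, but lowers the bonus pool by 44, which costs Finn their own share of that drop: 0.88 × 44 = 38.72.
Net gain = 44 − 38.72 = 5.28. The private return per contributed unit (0.88) is below 1, so free-riding is indeed the best response regardless of what the others do.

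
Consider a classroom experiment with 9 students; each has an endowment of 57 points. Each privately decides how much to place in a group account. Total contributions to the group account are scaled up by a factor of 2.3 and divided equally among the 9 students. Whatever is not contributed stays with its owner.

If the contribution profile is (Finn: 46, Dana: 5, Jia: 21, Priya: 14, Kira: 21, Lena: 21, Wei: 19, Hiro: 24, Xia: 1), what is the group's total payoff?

736.60 points

Total contributed: 46 + 5 + 21 + 14 + 21 + 21 + 19 + 24 + 1 = 172; total kept: 9 × 57 − 172 = 341.
The group account pays out 2.3 × 172 = 395.60 in aggregate.
Group total = 341 + 395.60 = 736.60.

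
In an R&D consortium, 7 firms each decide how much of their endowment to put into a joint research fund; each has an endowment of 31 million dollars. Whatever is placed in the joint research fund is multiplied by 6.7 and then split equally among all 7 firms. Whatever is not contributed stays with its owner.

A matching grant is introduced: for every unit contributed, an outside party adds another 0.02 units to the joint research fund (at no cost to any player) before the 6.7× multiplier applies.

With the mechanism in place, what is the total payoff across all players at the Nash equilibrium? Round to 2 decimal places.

With the mechanism, a contributed unit returns 6.7 × 1.02 / 7 = 0.9763 per unit of net cost — still below 1 — so contributing 0 remains dominant for every player.
At the Nash equilibrium no one contributes; group total payoff = 7 × 31 = 217.

217.00 million dollars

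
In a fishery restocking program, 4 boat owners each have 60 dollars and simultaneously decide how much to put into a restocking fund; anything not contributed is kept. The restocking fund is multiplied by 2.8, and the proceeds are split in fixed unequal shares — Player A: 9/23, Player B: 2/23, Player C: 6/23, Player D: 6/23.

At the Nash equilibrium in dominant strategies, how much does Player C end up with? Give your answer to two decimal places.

A player with share s gets back 2.8·s per unit contributed, so full contribution is dominant for anyone with s > 1/2.8 = 0.3571 and zero contribution is dominant for anyone below.
Only Player A (9/23) clears that bar, contributing 60; the remaining 3 contribute 0. Total contributed: 60.
Player C keeps 60 and receives 2.8 × 60 × 6/23 = 43.83 from the restocking fund, for a payoff of 103.83.

103.83 dollars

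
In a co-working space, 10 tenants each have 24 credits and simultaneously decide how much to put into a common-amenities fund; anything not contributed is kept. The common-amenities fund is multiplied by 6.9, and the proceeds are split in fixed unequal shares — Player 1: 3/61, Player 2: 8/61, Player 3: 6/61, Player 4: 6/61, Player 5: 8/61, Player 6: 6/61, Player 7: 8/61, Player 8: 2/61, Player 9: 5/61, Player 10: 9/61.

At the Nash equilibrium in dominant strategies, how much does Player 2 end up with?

45.72 credits

Player j's private return per contributed unit is 6.9 × (j's share). Contributing is weakly dominant for j when that share is at least 1/6.9 = 0.1449, and contributing 0 is dominant otherwise.
Player 10 alone (share 9/61) is above the threshold, contributing 24; the remaining 9 contribute 0. Total contributed: 24.
Player 2 keeps 24 and receives 6.9 × 24 × 8/61 = 21.72 from the common-amenities fund, for a payoff of 45.72.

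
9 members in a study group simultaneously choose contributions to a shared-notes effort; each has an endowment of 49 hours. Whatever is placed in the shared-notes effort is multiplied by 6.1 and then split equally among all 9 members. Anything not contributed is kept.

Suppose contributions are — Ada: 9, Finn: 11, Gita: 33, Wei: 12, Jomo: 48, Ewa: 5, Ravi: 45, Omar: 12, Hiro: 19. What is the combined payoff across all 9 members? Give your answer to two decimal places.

1430.40 hours

Total contributed: 9 + 11 + 33 + 12 + 48 + 5 + 45 + 12 + 19 = 194; total kept: 9 × 49 − 194 = 247.
The shared-notes effort pays out 6.1 × 194 = 1183.40 in aggregate.
Group total = 247 + 1183.40 = 1430.40.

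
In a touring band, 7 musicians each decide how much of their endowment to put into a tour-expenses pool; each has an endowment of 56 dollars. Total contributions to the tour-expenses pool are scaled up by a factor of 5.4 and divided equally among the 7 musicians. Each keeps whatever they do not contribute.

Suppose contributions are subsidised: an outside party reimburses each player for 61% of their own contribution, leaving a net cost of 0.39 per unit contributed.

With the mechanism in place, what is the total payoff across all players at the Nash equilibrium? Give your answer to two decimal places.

2355.92 dollars

The effective private return per unit is now (5.4/7) / 0.39 = 1.9780 > 1, so every player's dominant strategy flips to full contribution.
So the Nash equilibrium is full contribution by all 7; the group earns 7 × (56 × 0.61 + 5.4 × 56) = 2355.92.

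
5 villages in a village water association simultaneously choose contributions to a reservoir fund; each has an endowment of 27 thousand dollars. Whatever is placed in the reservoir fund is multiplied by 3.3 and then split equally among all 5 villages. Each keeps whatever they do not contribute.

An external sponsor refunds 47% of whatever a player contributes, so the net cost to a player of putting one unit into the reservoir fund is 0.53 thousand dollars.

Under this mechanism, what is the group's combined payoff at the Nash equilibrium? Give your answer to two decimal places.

Under the mechanism each unit contributed yields (3.3/5) / 0.53 = 1.2453 back to its contributor per unit of net cost, which exceeds 1, making full contribution the dominant choice for everyone.
So the Nash equilibrium is full contribution by all 5; the group earns 5 × (27 × 0.47 + 3.3 × 27) = 508.95.

508.95 thousand dollars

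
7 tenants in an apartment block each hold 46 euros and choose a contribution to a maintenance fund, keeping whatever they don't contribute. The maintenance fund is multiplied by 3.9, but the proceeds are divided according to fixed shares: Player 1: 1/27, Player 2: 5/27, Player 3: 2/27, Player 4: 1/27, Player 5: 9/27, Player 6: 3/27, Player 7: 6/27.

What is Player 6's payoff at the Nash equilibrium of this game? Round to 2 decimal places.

65.93 euros

A player with share s gets back 3.9·s per unit contributed, so full contribution is dominant for anyone with s > 1/3.9 = 0.2564 and zero contribution is dominant for anyone below.
The only share above 0.2564 is Player 5's 9/27, contributing 46; the remaining 6 contribute 0. Total contributed: 46.
Player 6 keeps 46 and receives 3.9 × 46 × 3/27 = 19.93 from the maintenance fund, for a payoff of 65.93.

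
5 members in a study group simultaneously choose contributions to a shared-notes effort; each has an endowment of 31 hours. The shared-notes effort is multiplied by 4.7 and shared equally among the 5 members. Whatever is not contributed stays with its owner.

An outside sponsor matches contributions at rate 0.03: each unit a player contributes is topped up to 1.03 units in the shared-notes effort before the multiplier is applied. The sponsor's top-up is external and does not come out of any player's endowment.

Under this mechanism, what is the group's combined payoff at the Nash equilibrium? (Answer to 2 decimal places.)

The effective private return is 4.7 × 1.03 / 5 = 0.9682, which is still under 1, so the mechanism doesn't change anyone's dominant strategy: zero contribution.
At the Nash equilibrium no one contributes; group total payoff = 5 × 31 = 155.

155.00 hours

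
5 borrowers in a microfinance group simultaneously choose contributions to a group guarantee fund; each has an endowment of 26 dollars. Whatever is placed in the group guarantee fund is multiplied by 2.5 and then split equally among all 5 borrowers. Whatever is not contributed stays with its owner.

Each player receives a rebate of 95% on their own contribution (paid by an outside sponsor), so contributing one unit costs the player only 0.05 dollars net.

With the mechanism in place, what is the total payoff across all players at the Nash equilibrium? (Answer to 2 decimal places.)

The effective private return per unit is now (2.5/5) / 0.05 = 10.0000 > 1, so every player's dominant strategy flips to full contribution.
At the Nash equilibrium everyone contributes 26. Group total payoff = 5 × (26 × 0.95 + 2.5 × 26) = 448.50.

448.50 dollars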